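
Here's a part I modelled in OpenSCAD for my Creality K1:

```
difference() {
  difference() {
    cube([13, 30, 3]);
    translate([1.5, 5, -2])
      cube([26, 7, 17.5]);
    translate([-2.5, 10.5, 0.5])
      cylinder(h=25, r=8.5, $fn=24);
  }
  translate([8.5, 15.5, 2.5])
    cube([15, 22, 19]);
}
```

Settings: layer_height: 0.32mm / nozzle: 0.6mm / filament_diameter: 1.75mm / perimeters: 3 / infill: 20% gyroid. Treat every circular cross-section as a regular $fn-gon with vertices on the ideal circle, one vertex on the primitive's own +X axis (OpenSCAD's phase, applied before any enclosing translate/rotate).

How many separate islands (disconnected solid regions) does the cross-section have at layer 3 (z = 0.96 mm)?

2

At z = 0.96 mm: the cube is present — its section is the full 13×30 rectangle; the 26×7 cube at (1.5, 5) contributes its full rectangle; the r=8.5 cylinder at (-2.5, 10.5) contributes a regular 24-gon of circumradius 8.5; After the difference (first − rest): starting from the 13×30 cube, the 26×7 cube at (1.5, 5) partially overlaps it — only the 80.50 mm² overlap (of its 182.00 mm²) is removed, clipping the outline; the r=8.5 cylinder at (-2.5, 10.5) partially overlaps it — only the 43.00 mm² overlap (of its 224.40 mm²) is removed, clipping the outline — 2 connected regions; the cube at (8.5, 15.5) does not reach this height (z outside [2.5, 21.5]); After the difference (first − rest): none of the subtracted shapes is present at this height, so that combined region is unchanged — 2 connected regions. Overall, the cross-section has 2 separate islands. Island count = 2.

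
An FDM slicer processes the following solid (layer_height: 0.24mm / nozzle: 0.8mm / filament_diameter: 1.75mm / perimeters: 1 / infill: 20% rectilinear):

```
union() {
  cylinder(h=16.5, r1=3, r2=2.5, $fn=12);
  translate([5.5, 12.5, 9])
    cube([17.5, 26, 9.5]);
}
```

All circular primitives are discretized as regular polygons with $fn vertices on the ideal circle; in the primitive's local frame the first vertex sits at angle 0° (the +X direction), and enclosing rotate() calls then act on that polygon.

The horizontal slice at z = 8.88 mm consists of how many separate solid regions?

1

At z = 8.88 mm: the cone: at t=0.538 of its height the radius interpolates to r₁+(r₂−r₁)t = 2.731, giving a regular 12-gon of that circumradius; the cube at (5.5, 12.5) is absent (z outside [9, 18.5]); Merging all regions: only the cone is present, so the union is just that shape — 1 connected region. The result has 1 disconnected region.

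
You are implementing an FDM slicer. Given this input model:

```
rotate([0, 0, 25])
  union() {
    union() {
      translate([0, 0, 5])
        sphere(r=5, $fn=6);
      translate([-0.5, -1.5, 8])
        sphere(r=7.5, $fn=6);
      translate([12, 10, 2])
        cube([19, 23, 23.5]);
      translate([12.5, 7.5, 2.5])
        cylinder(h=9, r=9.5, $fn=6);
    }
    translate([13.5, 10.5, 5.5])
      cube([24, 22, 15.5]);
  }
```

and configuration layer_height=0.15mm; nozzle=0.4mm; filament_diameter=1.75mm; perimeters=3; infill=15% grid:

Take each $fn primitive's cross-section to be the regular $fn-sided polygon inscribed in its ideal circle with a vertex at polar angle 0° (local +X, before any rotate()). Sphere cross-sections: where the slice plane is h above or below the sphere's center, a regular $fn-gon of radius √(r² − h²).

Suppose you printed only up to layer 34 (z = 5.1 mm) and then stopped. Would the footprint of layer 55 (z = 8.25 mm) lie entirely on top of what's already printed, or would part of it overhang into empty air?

Compare the two slices. At z = 5.1: the sphere: section is a regular 6-gon, circumradius = √(r²−h²) = √(5²−0.1²) = 4.999 (area = (6/2)·4.999²·sin(360°/6) = 64.93 mm²); the r=7.5 sphere at (-0.5, -1.5) contributes a regular 6-gon of circumradius √(7.5²−2.9²) = 6.917 (area = (6/2)·6.917²·sin(360°/6) = 124.29 mm²); the cube at (12, 10) (footprint 19×23) is included at this height (area 437.00 mm²); the r=9.5 cylinder at (12.5, 7.5) gives a regular 6-gon of circumradius 9.5 (constant along its height) (area = (6/2)·9.500²·sin(360°/6) = 234.48 mm²); Taking the union: the regions partially overlap — summed areas 860.69 mm² minus the doubly-counted overlap 104.46 mm² gives 756.23 mm² — area = 756.23 mm²; the cube at (13.5, 10.5) is not intersected at this z (z outside [5.5, 21]); Merging all regions: only that combined region is present, so the union is just that shape — area = 756.23 mm²; (whole slice rotated 25° about Z — lengths, areas and connectivity unchanged). At z = 8.25: the sphere: section is a regular 6-gon, circumradius = √(r²−h²) = √(5²−3.25²) = 3.800 (area = (6/2)·3.800²·sin(360°/6) = 37.51 mm²); the r=7.5 sphere at (-0.5, -1.5) contributes a regular 6-gon of circumradius √(7.5²−0.25²) = 7.496 (area = (6/2)·7.496²·sin(360°/6) = 145.98 mm²); the cube at (12, 10) is present — its section is the full 19×23 rectangle (area 437.00 mm²); the r=9.5 cylinder at (12.5, 7.5) gives a regular 6-gon of circumradius 9.5 (constant along its height) (area = (6/2)·9.500²·sin(360°/6) = 234.48 mm²); Combining (union): the regions partially overlap — summed areas 854.97 mm² minus the doubly-counted overlap 77.05 mm² gives 777.92 mm² — area = 777.92 mm²; the cube at (13.5, 10.5) (footprint 24×22) is included at this height (area 528.00 mm²); Taking the union: the regions partially overlap — summed areas 1305.92 mm² minus the doubly-counted overlap 385.00 mm² gives 920.92 mm² — area = 920.92 mm²; (whole slice rotated 25° about Z — lengths, areas and connectivity unchanged). Checking containment: at z = 8.25 the cross-section extends beyond the z = 5.1 cross-section by about 164.69 mm².

part overhangs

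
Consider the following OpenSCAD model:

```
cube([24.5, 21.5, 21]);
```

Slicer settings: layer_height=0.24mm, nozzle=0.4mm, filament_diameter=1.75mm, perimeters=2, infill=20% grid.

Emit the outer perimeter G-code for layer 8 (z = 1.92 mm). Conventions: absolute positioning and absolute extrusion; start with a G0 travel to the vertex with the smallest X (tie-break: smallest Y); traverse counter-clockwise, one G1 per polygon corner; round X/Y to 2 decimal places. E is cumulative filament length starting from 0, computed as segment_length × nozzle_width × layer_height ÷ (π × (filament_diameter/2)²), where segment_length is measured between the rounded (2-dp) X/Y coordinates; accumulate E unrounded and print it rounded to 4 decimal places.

At z = 1.92 mm: the cube (footprint 24.5×21.5) is included at this height. The outline is a single polygon with 4 vertices. Extrusion per mm of travel: 0.4 × 0.24 / (π × 0.875²) = 0.039912. Accumulating E over each segment gives final E = 3.6719.

G0 X0.00 Y0.00 Z1.92
G1 X24.50 Y0.00 E0.9778
G1 X24.50 Y21.50 E1.8360
G1 X0.00 Y21.50 E2.8138
G1 X0.00 Y0.00 E3.6719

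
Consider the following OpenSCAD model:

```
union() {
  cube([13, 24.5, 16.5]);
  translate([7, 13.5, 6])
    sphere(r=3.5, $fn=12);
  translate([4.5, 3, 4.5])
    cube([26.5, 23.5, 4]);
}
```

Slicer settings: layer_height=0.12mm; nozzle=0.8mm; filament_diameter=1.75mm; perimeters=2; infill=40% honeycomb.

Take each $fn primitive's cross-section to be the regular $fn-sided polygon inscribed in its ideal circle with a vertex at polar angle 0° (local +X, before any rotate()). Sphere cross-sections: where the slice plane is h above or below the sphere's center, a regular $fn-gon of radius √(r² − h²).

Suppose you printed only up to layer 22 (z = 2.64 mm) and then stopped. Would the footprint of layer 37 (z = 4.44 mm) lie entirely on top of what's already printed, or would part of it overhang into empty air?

entirely on top

Compare the two slices. At z = 2.64: the 13×24.5 cube contributes its full rectangle (area 318.50 mm²); the r=3.5 sphere at (7, 13.5) contributes a regular 12-gon of circumradius √(3.5²−3.36²) = 0.980 (area = (12/2)·0.980²·sin(360°/12) = 2.88 mm²); the cube at (4.5, 3) is absent (z outside [4.5, 8.5]); Merging all regions: the r=3.5 sphere at (7, 13.5) lies entirely inside the 13×24.5 cube, so the union is just the 13×24.5 cube — area = 318.50 mm². At z = 4.44: the 13×24.5 cube contributes its full rectangle (area 318.50 mm²); the r=3.5 sphere at (7, 13.5) contributes a regular 12-gon of circumradius √(3.5²−1.56²) = 3.133 (area = (12/2)·3.133²·sin(360°/12) = 29.45 mm²); the cube at (4.5, 3) does not reach this height (z outside [4.5, 8.5]); Combining (union): the r=3.5 sphere at (7, 13.5) lies entirely inside the 13×24.5 cube, so the union is just the 13×24.5 cube — area = 318.50 mm². Checking containment: the cross-section at z = 4.44 is a subset of the cross-section at z = 2.64.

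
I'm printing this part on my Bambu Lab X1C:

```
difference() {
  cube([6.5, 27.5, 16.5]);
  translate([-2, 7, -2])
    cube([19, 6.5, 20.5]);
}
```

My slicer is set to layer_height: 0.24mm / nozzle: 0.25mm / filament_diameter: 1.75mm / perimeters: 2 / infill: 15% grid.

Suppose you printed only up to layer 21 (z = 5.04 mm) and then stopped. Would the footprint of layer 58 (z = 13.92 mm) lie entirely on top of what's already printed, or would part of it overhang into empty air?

entirely on top

Compare the two slices. At z = 5.04: the 6.5×27.5 cube contributes its full rectangle (area 178.75 mm²); the cube at (-2, 7) (footprint 19×6.5) is included at this height (area 123.50 mm²); Subtracting the remaining from the first: starting from the 6.5×27.5 cube (178.75 mm²), the 19×6.5 cube at (-2, 7) partially overlaps it — only the 42.25 mm² overlap (of its 123.50 mm²) is removed, clipping the outline — area = 136.50 mm². At z = 13.92: the cube (footprint 6.5×27.5) is included at this height (area 178.75 mm²); the cube at (-2, 7) (footprint 19×6.5) is included at this height (area 123.50 mm²); Taking the first minus the rest: starting from the 6.5×27.5 cube (178.75 mm²), the 19×6.5 cube at (-2, 7) partially overlaps it — only the 42.25 mm² overlap (of its 123.50 mm²) is removed, clipping the outline — area = 136.50 mm². Checking containment: the cross-section at z = 13.92 is a subset of the cross-section at z = 5.04.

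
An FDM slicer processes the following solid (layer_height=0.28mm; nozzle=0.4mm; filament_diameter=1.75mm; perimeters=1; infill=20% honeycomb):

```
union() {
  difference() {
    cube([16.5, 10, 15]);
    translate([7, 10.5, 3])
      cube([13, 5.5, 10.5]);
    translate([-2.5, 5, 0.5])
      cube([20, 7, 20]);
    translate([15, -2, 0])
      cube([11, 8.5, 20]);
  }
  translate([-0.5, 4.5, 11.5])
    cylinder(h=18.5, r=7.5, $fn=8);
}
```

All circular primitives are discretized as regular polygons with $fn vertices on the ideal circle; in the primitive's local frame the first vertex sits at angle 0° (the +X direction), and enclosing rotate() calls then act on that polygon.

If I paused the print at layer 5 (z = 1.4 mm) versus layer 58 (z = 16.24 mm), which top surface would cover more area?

Layer 5 (z = 1.4): the 16.5×10 cube contributes its full rectangle (area 165.00 mm²); the cube at (7, 10.5) is not intersected at this z (z outside [3, 13.5]); the cube at (-2.5, 5) is present — its section is the full 20×7 rectangle (area 140.00 mm²); the cube at (15, -2) (footprint 11×8.5) is included at this height (area 93.50 mm²); Taking the first minus the rest: starting from the 16.5×10 cube (165.00 mm²), the 20×7 cube at (-2.5, 5) partially overlaps it — only the 82.50 mm² overlap (of its 140.00 mm²) is removed, clipping the outline; the 11×8.5 cube at (15, -2) partially overlaps it — only the 7.50 mm² overlap (of its 93.50 mm²) is removed, clipping the outline — area = 75.00 mm²; the cylinder at (-0.5, 4.5) is absent (z outside [11.5, 30]); Taking the union: only that combined region is present, so the union is just that shape — area = 75.00 mm². So its area = 75.00 mm². Layer 58 (z = 16.24): the cube is not intersected at this z (z outside [0, 15]); the cube at (7, 10.5) is not intersected at this z (z outside [3, 13.5]); the cube at (-2.5, 5) (footprint 20×7) is included at this height (area 140.00 mm²); the cube at (15, -2) is present — its section is the full 11×8.5 rectangle (area 93.50 mm²); Subtracting the remaining from the first: the first operand is absent here, so nothing remains; the cylinder at (-0.5, 4.5): section is a regular 8-gon, circumradius r=7.5 (area = (8/2)·7.500²·sin(360°/8) = 159.10 mm²); Taking the union: only the r=7.5 cylinder at (-0.5, 4.5) is present, so the union is just that shape — area = 159.10 mm². So its area = 159.10 mm². Layer 58 is larger (159.10 vs 75.00 mm²).

layer 58 (z = 16.24 mm)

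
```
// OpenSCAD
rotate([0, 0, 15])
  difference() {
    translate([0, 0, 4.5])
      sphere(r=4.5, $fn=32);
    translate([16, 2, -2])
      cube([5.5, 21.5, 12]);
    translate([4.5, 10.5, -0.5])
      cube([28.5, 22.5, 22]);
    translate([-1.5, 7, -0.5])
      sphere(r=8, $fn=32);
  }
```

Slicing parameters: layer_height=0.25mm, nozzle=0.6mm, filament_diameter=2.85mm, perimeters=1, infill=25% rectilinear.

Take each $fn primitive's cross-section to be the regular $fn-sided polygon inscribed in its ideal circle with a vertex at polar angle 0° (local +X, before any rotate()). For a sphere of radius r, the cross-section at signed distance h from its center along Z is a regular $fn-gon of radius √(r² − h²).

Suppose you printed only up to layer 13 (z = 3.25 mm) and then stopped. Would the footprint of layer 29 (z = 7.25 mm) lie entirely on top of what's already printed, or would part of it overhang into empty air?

Compare the two slices. At z = 3.25: the r=4.5 sphere contributes a regular 32-gon of circumradius √(4.5²−1.25²) = 4.323 (area = (32/2)·4.323²·sin(360°/32) = 58.33 mm²); the cube at (16, 2) is present — its section is the full 5.5×21.5 rectangle (area 118.25 mm²); the cube at (4.5, 10.5) is present — its section is the full 28.5×22.5 rectangle (area 641.25 mm²); the sphere at (-1.5, 7): section is a regular 32-gon, circumradius = √(r²−h²) = √(8²−3.75²) = 7.067 (area = (32/2)·7.067²·sin(360°/32) = 155.88 mm²); Subtracting the remaining from the first: starting from the r=4.5 sphere (58.33 mm²), the 5.5×21.5 cube at (16, 2) misses the remaining region (no effect); the 28.5×22.5 cube at (4.5, 10.5) misses the remaining region (no effect); the r=8 sphere at (-1.5, 7) partially overlaps it — only the 24.41 mm² overlap (of its 155.88 mm²) is removed, clipping the outline — area = 33.92 mm²; (whole slice rotated 15° about Z — lengths, areas and connectivity unchanged). At z = 7.25: the r=4.5 sphere slices to a regular 32-gon of circumradius 3.562 (√(r²−h²) with h=2.75 from center) (area = (32/2)·3.562²·sin(360°/32) = 39.60 mm²); the cube at (16, 2) (footprint 5.5×21.5) is included at this height (area 118.25 mm²); the cube at (4.5, 10.5) is present — its section is the full 28.5×22.5 rectangle (area 641.25 mm²); the r=8 sphere at (-1.5, 7) contributes a regular 32-gon of circumradius √(8²−7.75²) = 1.984 (area = (32/2)·1.984²·sin(360°/32) = 12.29 mm²); Taking the first minus the rest: starting from the r=4.5 sphere (39.60 mm²), the 5.5×21.5 cube at (16, 2) misses the remaining region (no effect); the 28.5×22.5 cube at (4.5, 10.5) misses the remaining region (no effect); the r=8 sphere at (-1.5, 7) misses the remaining region (no effect) — area = 39.60 mm²; (rotated 15° about Z; rotation is an isometry so areas/perimeters/island counts are preserved). Checking containment: at z = 7.25 the cross-section extends beyond the z = 3.25 cross-section by about 16.88 mm².

part overhangs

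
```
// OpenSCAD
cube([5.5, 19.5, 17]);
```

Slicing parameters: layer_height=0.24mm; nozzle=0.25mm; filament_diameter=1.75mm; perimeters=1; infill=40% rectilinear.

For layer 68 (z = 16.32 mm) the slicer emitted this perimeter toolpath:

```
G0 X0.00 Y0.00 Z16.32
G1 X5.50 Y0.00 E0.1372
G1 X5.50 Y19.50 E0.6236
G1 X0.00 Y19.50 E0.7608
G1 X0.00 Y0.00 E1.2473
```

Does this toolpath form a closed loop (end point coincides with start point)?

yes

Start point (G0): (0.00, 0.00). End point (last G1): the path returns to the start — closed.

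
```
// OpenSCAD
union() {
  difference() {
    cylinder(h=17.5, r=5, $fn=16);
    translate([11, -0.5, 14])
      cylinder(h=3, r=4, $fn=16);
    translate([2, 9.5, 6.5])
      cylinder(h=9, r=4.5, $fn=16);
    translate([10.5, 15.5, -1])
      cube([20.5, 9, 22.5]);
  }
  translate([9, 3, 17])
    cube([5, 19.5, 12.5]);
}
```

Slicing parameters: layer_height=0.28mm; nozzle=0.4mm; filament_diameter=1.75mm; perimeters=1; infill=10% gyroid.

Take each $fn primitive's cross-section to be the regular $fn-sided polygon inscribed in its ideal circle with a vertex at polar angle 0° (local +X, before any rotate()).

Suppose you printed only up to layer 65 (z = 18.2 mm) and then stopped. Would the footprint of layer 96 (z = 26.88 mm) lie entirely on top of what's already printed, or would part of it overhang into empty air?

Compare the two slices. At z = 18.2: the cylinder is not intersected at this z (z outside [0, 17.5]); the cylinder at (11, -0.5) is absent (z outside [14, 17]); the cylinder at (2, 9.5) is absent (z outside [6.5, 15.5]); the 20.5×9 cube at (10.5, 15.5) contributes its full rectangle (area 184.50 mm²); Taking the first minus the rest: the first operand is absent here, so nothing remains; the cube at (9, 3) (footprint 5×19.5) is included at this height (area 97.50 mm²); Merging all regions: only the 5×19.5 cube at (9, 3) is present, so the union is just that shape — area = 97.50 mm². At z = 26.88: the cylinder does not reach this height (z outside [0, 17.5]); the cylinder at (11, -0.5) is absent (z outside [14, 17]); the cylinder at (2, 9.5) does not reach this height (z outside [6.5, 15.5]); the cube at (10.5, 15.5) is not intersected at this z (z outside [-1, 21.5]); Subtracting the remaining from the first: the first operand is absent here, so nothing remains; the 5×19.5 cube at (9, 3) contributes its full rectangle (area 97.50 mm²); Combining (union): only the 5×19.5 cube at (9, 3) is present, so the union is just that shape — area = 97.50 mm². Checking containment: the cross-section at z = 26.88 is a subset of the cross-section at z = 18.2.

entirely on top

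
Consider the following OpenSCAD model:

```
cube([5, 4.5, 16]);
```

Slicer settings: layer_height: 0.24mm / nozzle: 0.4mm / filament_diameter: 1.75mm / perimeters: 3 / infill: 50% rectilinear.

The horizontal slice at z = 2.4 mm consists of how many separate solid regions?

1

At z = 2.4 mm: the 5×4.5 cube contributes its full rectangle. The result has 1 disconnected region.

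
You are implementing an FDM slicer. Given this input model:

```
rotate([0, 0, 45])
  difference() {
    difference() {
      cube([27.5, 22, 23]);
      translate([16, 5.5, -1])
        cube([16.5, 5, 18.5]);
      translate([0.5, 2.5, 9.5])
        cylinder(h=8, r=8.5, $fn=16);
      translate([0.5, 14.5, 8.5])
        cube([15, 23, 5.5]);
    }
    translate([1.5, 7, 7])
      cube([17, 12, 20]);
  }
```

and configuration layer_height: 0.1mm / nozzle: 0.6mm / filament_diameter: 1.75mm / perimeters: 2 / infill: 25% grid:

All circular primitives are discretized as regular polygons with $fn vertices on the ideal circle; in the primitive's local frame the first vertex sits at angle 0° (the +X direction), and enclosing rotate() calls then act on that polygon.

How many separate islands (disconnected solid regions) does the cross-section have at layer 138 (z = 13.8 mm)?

3

At z = 13.8 mm: the cube is present — its section is the full 27.5×22 rectangle; the cube at (16, 5.5) is present — its section is the full 16.5×5 rectangle; the cylinder at (0.5, 2.5): section is a regular 16-gon, circumradius r=8.5; the 15×23 cube at (0.5, 14.5) contributes its full rectangle; Subtracting the remaining from the first: starting from the 27.5×22 cube, the 16.5×5 cube at (16, 5.5) partially overlaps it — only the 57.50 mm² overlap (of its 82.50 mm²) is removed, clipping the outline; the r=8.5 cylinder at (0.5, 2.5) partially overlaps it — only the 81.40 mm² overlap (of its 221.19 mm²) is removed, clipping the outline; the 15×23 cube at (0.5, 14.5) partially overlaps it — only the 112.50 mm² overlap (of its 345.00 mm²) is removed, clipping the outline — 1 connected region; the 17×12 cube at (1.5, 7) contributes its full rectangle; Subtracting the remaining from the first: starting from the result so far, the 17×12 cube at (1.5, 7) partially overlaps it — only the 116.72 mm² overlap (of its 204.00 mm²) is removed, clipping the outline — 3 connected regions; (rotated 45° about Z; rotation is an isometry so areas/perimeters/island counts are preserved). Overall, the cross-section has 3 separate islands. Island count = 3.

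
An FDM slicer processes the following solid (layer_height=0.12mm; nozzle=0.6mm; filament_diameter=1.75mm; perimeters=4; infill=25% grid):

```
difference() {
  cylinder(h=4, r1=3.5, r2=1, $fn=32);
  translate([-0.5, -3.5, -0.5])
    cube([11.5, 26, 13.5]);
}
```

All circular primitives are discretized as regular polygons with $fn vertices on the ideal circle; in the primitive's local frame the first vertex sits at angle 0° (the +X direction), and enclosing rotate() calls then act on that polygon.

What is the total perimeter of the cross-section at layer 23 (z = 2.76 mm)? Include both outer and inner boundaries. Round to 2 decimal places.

7.94 mm

At z = 2.76 mm: the cone (r1=3.5→r2=1) has section circumradius 1.775 here — a regular 32-gon (perimeter = 2·32·1.775·sin(180°/32) = 11.13 mm); the cube at (-0.5, -3.5) (footprint 11.5×26) is included at this height (perimeter 75.00 mm); Taking the first minus the rest: starting from the cone, the 11.5×26 cube at (-0.5, -3.5) partially overlaps it — only the 6.66 mm² overlap (of its 299.00 mm²) is removed, clipping the outline — boundary = 7.94 mm. Overall, the cross-section is a single solid region. Total boundary length (outer) = 7.94 mm.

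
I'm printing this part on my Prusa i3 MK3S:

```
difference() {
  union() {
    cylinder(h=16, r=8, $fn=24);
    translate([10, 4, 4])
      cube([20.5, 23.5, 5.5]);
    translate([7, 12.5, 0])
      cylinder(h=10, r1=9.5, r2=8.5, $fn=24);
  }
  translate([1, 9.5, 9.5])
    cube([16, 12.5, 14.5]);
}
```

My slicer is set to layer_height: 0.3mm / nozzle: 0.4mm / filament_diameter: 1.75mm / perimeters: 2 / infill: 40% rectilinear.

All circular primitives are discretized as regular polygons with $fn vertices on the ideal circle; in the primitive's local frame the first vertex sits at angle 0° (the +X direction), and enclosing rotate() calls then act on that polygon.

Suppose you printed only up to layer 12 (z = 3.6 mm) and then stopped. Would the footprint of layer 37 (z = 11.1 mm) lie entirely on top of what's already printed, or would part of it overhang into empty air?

entirely on top

Compare the two slices. At z = 3.6: the cylinder: section is a regular 24-gon, circumradius r=8 (area = (24/2)·8.000²·sin(360°/24) = 198.77 mm²); the cube at (10, 4) is absent (z outside [4, 9.5]); the cone at (7, 12.5): at t=0.360 of its height the radius interpolates to r₁+(r₂−r₁)t = 9.140, giving a regular 24-gon of that circumradius (area = (24/2)·9.140²·sin(360°/24) = 259.46 mm²); Taking the union: the regions partially overlap — summed areas 458.23 mm² minus the doubly-counted overlap 16.97 mm² gives 441.27 mm² — area = 441.27 mm²; the cube at (1, 9.5) is absent (z outside [9.5, 24]); Subtracting the remaining from the first: none of the subtracted shapes is present at this height, so that combined region is unchanged — area = 441.27 mm². At z = 11.1: the r=8 cylinder gives a regular 24-gon of circumradius 8 (constant along its height) (area = (24/2)·8.000²·sin(360°/24) = 198.77 mm²); the cube at (10, 4) is not intersected at this z (z outside [4, 9.5]); the cone at (7, 12.5) does not reach this height (z outside [0, 10]); Merging all regions: only the r=8 cylinder is present, so the union is just that shape — area = 198.77 mm²; the cube at (1, 9.5) is present — its section is the full 16×12.5 rectangle (area 200.00 mm²); Subtracting the remaining from the first: starting from the result so far (198.77 mm²), the 16×12.5 cube at (1, 9.5) misses the remaining region (no effect) — area = 198.77 mm². Checking containment: the cross-section at z = 11.1 is a subset of the cross-section at z = 3.6.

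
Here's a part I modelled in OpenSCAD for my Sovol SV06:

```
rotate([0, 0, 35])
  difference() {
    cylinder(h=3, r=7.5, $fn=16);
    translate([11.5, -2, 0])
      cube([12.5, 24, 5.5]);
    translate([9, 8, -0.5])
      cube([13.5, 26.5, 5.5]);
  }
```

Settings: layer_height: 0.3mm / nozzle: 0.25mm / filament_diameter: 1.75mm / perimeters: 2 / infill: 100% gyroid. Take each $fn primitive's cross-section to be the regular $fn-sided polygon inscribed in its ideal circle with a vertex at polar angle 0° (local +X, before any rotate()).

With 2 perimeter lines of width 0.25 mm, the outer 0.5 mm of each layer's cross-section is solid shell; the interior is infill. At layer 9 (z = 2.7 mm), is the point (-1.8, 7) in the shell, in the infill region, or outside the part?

shell

At z = 2.7 mm: the r=7.5 cylinder contributes a regular 16-gon of circumradius 7.5; the 12.5×24 cube at (11.5, -2) contributes its full rectangle; the 13.5×26.5 cube at (9, 8) contributes its full rectangle; Subtracting the remaining from the first: starting from the r=7.5 cylinder, the 12.5×24 cube at (11.5, -2) misses the remaining region (no effect); the 13.5×26.5 cube at (9, 8) misses the remaining region (no effect) — 1 connected region; (whole slice rotated 35° about Z — lengths, areas and connectivity unchanged). Overall, the cross-section is a single solid region. Undo the 35° rotation: the query point maps to (2.541, 6.767) in the un-rotated model frame. The nearest boundary edge runs (0.00, 7.50)→(2.87, 6.93); distance from the point to it = 0.22 mm. The point is inside the cross-section, 0.22 mm from the nearest boundary — within the 0.5 mm shell band (2 × 0.25).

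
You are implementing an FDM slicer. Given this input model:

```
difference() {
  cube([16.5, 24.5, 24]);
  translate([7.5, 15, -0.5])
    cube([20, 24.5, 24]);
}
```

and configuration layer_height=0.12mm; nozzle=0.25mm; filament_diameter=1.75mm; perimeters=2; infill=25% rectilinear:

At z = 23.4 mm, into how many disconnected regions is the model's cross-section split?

At z = 23.4 mm: the 16.5×24.5 cube contributes its full rectangle; the cube at (7.5, 15) is present — its section is the full 20×24.5 rectangle; Taking the first minus the rest: starting from the 16.5×24.5 cube, the 20×24.5 cube at (7.5, 15) partially overlaps it — only the 85.50 mm² overlap (of its 490.00 mm²) is removed, clipping the outline — 1 connected region. The result has 1 disconnected region.

1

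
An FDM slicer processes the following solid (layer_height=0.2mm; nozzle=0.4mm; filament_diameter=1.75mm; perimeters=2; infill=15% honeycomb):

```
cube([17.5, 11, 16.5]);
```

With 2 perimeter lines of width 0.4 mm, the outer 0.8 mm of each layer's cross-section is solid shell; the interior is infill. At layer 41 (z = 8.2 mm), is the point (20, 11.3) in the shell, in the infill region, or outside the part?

outside

At z = 8.2 mm: the cube is present — its section is the full 17.5×11 rectangle. Overall, the cross-section is a single solid region. The nearest boundary edge runs (17.50, 0.00)→(17.50, 11.00); distance from the point to it = 2.52 mm. The point is not inside any of the regions above, so it lies outside the cross-section (2.52 mm from the nearest boundary).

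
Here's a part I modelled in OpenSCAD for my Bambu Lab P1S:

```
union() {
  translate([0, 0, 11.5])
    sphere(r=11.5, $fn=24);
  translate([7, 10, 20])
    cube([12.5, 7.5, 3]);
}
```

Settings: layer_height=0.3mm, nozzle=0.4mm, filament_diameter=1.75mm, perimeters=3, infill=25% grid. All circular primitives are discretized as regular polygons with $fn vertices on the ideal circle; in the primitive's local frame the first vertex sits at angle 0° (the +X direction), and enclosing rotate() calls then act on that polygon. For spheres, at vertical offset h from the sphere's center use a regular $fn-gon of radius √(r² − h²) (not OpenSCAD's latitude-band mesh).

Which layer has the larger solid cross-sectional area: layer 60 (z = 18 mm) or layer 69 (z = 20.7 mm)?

Layer 60 (z = 18): the sphere: section is a regular 24-gon, circumradius = √(r²−h²) = √(11.5²−6.5²) = 9.487 (area = (24/2)·9.487²·sin(360°/24) = 279.52 mm²); the cube at (7, 10) is absent (z outside [20, 23]); Combining (union): only the r=11.5 sphere is present, so the union is just that shape — area = 279.52 mm². So its area = 279.52 mm². Layer 69 (z = 20.7): the r=11.5 sphere slices to a regular 24-gon of circumradius 6.900 (√(r²−h²) with h=9.2 from center) (area = (24/2)·6.900²·sin(360°/24) = 147.87 mm²); the 12.5×7.5 cube at (7, 10) contributes its full rectangle (area 93.75 mm²); Combining (union): the 2 present regions are separate (no shared area or edge), so areas and boundary lengths simply add and each stays a separate island — area = 241.62 mm². So its area = 241.62 mm². Layer 60 is larger (279.52 vs 241.62 mm²).

layer 60 (z = 18 mm)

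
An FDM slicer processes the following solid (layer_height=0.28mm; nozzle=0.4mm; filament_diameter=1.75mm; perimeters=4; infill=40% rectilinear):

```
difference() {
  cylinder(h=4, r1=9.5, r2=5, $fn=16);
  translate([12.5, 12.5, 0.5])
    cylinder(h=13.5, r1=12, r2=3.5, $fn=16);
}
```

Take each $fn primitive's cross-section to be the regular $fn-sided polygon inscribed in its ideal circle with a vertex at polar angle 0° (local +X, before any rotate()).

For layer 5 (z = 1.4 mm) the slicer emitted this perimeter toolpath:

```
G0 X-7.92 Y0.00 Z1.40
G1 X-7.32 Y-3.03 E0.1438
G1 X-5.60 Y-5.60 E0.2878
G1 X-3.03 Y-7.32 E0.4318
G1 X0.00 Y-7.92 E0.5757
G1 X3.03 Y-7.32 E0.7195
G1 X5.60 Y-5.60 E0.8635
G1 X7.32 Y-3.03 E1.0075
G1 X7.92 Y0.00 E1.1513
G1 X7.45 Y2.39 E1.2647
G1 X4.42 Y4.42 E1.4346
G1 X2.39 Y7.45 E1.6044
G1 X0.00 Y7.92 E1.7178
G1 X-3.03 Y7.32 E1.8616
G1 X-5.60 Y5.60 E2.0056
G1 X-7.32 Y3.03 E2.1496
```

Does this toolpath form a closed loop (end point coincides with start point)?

no

Start point (G0): (-7.92, 0.00). End point (last G1): the path does not return to the start — open.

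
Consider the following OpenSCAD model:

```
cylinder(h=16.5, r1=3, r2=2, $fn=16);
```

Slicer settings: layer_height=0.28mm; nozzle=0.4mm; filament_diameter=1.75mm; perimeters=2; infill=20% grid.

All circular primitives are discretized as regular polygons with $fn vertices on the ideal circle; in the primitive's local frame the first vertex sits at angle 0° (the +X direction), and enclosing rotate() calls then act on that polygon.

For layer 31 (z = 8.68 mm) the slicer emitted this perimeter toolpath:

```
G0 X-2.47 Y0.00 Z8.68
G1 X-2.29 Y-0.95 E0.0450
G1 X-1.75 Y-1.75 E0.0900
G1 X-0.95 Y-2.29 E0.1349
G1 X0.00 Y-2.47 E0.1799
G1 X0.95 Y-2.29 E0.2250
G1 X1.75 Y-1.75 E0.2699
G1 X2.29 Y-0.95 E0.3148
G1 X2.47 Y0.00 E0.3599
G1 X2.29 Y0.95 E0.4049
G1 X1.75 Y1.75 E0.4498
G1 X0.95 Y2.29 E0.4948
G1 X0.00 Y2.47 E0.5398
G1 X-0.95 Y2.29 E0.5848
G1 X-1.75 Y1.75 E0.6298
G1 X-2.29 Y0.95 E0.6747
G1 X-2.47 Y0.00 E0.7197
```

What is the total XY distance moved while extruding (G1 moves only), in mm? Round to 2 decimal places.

15.46 mm

Sum the Euclidean lengths of each G1 segment: total = 15.46 mm.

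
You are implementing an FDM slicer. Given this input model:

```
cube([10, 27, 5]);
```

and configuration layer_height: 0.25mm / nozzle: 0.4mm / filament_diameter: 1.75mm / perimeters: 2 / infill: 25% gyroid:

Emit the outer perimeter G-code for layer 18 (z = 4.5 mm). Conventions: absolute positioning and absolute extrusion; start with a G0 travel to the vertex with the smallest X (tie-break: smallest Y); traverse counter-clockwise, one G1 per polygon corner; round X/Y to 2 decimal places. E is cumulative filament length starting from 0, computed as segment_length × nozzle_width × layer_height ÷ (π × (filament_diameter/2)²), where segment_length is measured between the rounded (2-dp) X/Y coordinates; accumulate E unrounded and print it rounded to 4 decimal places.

At z = 4.5 mm: the cube is present — its section is the full 10×27 rectangle. The outline is a single polygon with 4 vertices. Extrusion per mm of travel: 0.4 × 0.25 / (π × 0.875²) = 0.041575. Accumulating E over each segment gives final E = 3.0766.

G0 X0.00 Y0.00 Z4.50
G1 X10.00 Y0.00 E0.4158
G1 X10.00 Y27.00 E1.5383
G1 X0.00 Y27.00 E1.9540
G1 X0.00 Y0.00 E3.0766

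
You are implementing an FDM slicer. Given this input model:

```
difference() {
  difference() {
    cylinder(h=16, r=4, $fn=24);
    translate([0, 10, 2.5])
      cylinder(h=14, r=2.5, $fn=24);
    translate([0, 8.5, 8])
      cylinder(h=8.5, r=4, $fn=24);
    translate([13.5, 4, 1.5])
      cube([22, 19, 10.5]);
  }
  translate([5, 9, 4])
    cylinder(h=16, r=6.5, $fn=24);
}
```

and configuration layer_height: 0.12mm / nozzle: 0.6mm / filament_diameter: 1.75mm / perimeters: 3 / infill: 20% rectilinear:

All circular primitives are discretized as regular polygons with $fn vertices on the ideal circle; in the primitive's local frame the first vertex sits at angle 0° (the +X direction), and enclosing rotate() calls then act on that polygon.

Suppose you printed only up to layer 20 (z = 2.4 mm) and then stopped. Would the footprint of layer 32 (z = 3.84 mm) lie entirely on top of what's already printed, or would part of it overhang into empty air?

Compare the two slices. At z = 2.4: the cylinder: section is a regular 24-gon, circumradius r=4 (area = (24/2)·4.000²·sin(360°/24) = 49.69 mm²); the cylinder at (0, 10) is absent (z outside [2.5, 16.5]); the cylinder at (0, 8.5) is not intersected at this z (z outside [8, 16.5]); the 22×19 cube at (13.5, 4) contributes its full rectangle (area 418.00 mm²); Taking the first minus the rest: starting from the r=4 cylinder (49.69 mm²), the 22×19 cube at (13.5, 4) misses the remaining region (no effect) — area = 49.69 mm²; the cylinder at (5, 9) is absent (z outside [4, 20]); Taking the first minus the rest: none of the subtracted shapes is present at this height, so that combined region is unchanged — area = 49.69 mm². At z = 3.84: the r=4 cylinder contributes a regular 24-gon of circumradius 4 (area = (24/2)·4.000²·sin(360°/24) = 49.69 mm²); the r=2.5 cylinder at (0, 10) contributes a regular 24-gon of circumradius 2.5 (area = (24/2)·2.500²·sin(360°/24) = 19.41 mm²); the cylinder at (0, 8.5) is absent (z outside [8, 16.5]); the cube at (13.5, 4) is present — its section is the full 22×19 rectangle (area 418.00 mm²); Subtracting the remaining from the first: starting from the r=4 cylinder (49.69 mm²), the r=2.5 cylinder at (0, 10) misses the remaining region (no effect); the 22×19 cube at (13.5, 4) misses the remaining region (no effect) — area = 49.69 mm²; the cylinder at (5, 9) is not intersected at this z (z outside [4, 20]); Subtracting the remaining from the first: none of the subtracted shapes is present at this height, so the result so far is unchanged — area = 49.69 mm². Checking containment: the cross-section at z = 3.84 is a subset of the cross-section at z = 2.4.

entirely on top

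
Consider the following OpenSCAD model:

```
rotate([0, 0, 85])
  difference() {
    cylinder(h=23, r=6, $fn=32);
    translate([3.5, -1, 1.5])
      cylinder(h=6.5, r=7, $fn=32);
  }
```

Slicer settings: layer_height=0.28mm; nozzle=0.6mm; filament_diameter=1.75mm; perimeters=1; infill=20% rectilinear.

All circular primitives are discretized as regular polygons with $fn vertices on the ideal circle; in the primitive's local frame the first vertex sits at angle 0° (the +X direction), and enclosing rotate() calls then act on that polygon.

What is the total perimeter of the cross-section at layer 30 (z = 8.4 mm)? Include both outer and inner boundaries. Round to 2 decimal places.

37.64 mm

At z = 8.4 mm: the r=6 cylinder contributes a regular 32-gon of circumradius 6 (perimeter = 2·32·6.000·sin(180°/32) = 37.64 mm); the cylinder at (3.5, -1) does not reach this height (z outside [1.5, 8]); Taking the first minus the rest: none of the subtracted shapes is present at this height, so the r=6 cylinder is unchanged — boundary = 37.64 mm; (rotated 85° about Z; rotation is an isometry so areas/perimeters/island counts are preserved). Overall, the cross-section is a single solid region. Total boundary length (outer) = 37.64 mm.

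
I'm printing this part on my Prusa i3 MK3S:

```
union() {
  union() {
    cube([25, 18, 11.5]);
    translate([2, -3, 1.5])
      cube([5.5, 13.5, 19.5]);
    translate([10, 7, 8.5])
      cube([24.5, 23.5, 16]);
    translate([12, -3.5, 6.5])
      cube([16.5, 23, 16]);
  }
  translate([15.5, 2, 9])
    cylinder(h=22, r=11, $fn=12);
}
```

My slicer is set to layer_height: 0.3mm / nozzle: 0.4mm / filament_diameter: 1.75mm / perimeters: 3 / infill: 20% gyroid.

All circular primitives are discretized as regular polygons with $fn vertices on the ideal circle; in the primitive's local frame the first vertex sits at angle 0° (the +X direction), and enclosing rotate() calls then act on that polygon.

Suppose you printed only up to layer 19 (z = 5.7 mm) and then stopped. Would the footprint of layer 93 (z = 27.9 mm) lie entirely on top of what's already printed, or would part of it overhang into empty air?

Compare the two slices. At z = 5.7: the 25×18 cube contributes its full rectangle (area 450.00 mm²); the cube at (2, -3) (footprint 5.5×13.5) is included at this height (area 74.25 mm²); the cube at (10, 7) is not intersected at this z (z outside [8.5, 24.5]); the cube at (12, -3.5) is absent (z outside [6.5, 22.5]); Combining (union): the regions partially overlap — summed areas 524.25 mm² minus the doubly-counted overlap 57.75 mm² gives 466.50 mm² — area = 466.50 mm²; the cylinder at (15.5, 2) is absent (z outside [9, 31]); Taking the union: only that combined region is present, so the union is just that shape — area = 466.50 mm². At z = 27.9: the cube does not reach this height (z outside [0, 11.5]); the cube at (2, -3) is absent (z outside [1.5, 21]); the cube at (10, 7) is absent (z outside [8.5, 24.5]); the cube at (12, -3.5) does not reach this height (z outside [6.5, 22.5]); Merging all regions: nothing is present at this height; the r=11 cylinder at (15.5, 2) gives a regular 12-gon of circumradius 11 (constant along its height) (area = (12/2)·11.000²·sin(360°/12) = 363.00 mm²); Taking the union: only the r=11 cylinder at (15.5, 2) is present, so the union is just that shape — area = 363.00 mm². Checking containment: at z = 27.9 the cross-section extends beyond the z = 5.7 cross-section by about 139.05 mm².

part overhangs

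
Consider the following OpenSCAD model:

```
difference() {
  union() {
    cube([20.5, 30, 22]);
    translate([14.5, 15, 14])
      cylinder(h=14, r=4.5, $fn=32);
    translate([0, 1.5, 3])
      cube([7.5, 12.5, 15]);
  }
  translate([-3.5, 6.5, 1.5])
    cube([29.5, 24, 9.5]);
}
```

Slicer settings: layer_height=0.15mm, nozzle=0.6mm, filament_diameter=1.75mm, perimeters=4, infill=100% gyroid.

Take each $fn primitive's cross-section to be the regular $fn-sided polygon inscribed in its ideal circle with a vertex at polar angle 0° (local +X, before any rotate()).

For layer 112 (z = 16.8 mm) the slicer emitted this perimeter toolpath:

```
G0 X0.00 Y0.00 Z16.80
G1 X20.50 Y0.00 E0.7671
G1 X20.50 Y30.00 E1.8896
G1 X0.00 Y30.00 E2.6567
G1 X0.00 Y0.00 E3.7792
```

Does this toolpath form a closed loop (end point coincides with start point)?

yes

Start point (G0): (0.00, 0.00). End point (last G1): the path returns to the start — closed.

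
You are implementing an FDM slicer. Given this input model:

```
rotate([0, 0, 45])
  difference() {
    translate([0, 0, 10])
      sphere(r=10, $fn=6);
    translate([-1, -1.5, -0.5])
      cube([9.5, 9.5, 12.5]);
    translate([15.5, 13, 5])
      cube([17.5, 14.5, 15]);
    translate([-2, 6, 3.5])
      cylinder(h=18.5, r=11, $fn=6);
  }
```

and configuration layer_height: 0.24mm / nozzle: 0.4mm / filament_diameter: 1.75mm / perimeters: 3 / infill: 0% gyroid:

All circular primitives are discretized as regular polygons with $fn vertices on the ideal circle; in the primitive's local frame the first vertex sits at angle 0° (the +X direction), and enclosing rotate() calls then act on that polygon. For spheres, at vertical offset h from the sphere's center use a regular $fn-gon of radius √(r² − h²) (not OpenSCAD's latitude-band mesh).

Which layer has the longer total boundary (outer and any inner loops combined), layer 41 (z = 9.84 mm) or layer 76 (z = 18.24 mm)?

layer 41 (z = 9.84 mm)

Layer 41 (z = 9.84): the r=10 sphere slices to a regular 6-gon of circumradius 9.999 (√(r²−h²) with h=0.16 from center) (perimeter = 2·6·9.999·sin(180°/6) = 59.99 mm); the cube at (-1, -1.5) (footprint 9.5×9.5) is included at this height (perimeter 38.00 mm); the 17.5×14.5 cube at (15.5, 13) contributes its full rectangle (perimeter 64.00 mm); the r=11 cylinder at (-2, 6) gives a regular 6-gon of circumradius 11 (constant along its height) (perimeter = 2·6·11.000·sin(180°/6) = 66.00 mm); Taking the first minus the rest: starting from the r=10 sphere, the 9.5×9.5 cube at (-1, -1.5) partially overlaps it — only the 81.82 mm² overlap (of its 90.25 mm²) is removed, clipping the outline; the 17.5×14.5 cube at (15.5, 13) misses the remaining region (no effect); the r=11 cylinder at (-2, 6) partially overlaps it — only the 97.08 mm² overlap (of its 314.37 mm²) is removed, clipping the outline — boundary = 59.26 mm; (whole slice rotated 45° about Z — lengths, areas and connectivity unchanged). So its perimeter = 59.26 mm. Layer 76 (z = 18.24): the r=10 sphere slices to a regular 6-gon of circumradius 5.666 (√(r²−h²) with h=8.24 from center) (perimeter = 2·6·5.666·sin(180°/6) = 34.00 mm); the cube at (-1, -1.5) is not intersected at this z (z outside [-0.5, 12]); the cube at (15.5, 13) is present — its section is the full 17.5×14.5 rectangle (perimeter 64.00 mm); the r=11 cylinder at (-2, 6) contributes a regular 6-gon of circumradius 11 (perimeter = 2·6·11.000·sin(180°/6) = 66.00 mm); Taking the first minus the rest: starting from the r=10 sphere, the 17.5×14.5 cube at (15.5, 13) misses the remaining region (no effect); the r=11 cylinder at (-2, 6) partially overlaps it — only the 74.02 mm² overlap (of its 314.37 mm²) is removed, clipping the outline — boundary = 24.39 mm; (rotated 45° about Z; rotation is an isometry so areas/perimeters/island counts are preserved). So its perimeter = 24.39 mm. Layer 41 is larger (59.26 vs 24.39 mm).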